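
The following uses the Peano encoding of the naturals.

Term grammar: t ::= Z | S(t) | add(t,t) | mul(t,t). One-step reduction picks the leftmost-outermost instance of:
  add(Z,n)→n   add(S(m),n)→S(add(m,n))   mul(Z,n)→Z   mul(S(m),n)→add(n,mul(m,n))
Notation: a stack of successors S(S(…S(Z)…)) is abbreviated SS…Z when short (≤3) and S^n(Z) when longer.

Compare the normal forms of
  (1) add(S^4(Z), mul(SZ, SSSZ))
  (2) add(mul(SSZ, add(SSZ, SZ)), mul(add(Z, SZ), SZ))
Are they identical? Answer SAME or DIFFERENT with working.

Answer: SAME — A ⇓ S^7(Z), B ⇓ S^7(Z)

Reduction:
Term A:
  start: add(S^4(Z), mul(SZ, SSSZ))
  [1] S(add(SSSZ, mul(SZ, SSSZ)))
  [2] S(S(add(SSZ, mul(SZ, SSSZ))))
  [3] S(S(S(add(SZ, mul(SZ, SSSZ)))))
  [4] S(S(S(S(add(Z, mul(SZ, SSSZ))))))
  [5] S(S(S(S(mul(SZ, SSSZ)))))
  [6] S(S(S(S(add(SSSZ, mul(Z, SSSZ))))))
  [7] S(S(S(S(S(add(SSZ, mul(Z, SSSZ)))))))
  [8] S(S(S(S(S(S(add(SZ, mul(Z, SSSZ))))))))
  [9] S(S(S(S(S(S(S(add(Z, mul(Z, SSSZ)))))))))
  [10] S(S(S(S(S(S(S(mul(Z, SSSZ))))))))
  [11] S^7(Z)

Term B:
  start: add(mul(SSZ, add(SSZ, SZ)), mul(add(Z, SZ), SZ))
  [1] add(add(add(SSZ, SZ), mul(SZ, add(SSZ, SZ))), mul(add(Z, SZ), SZ))
  [2] add(add(S(add(SZ, SZ)), mul(SZ, add(SSZ, SZ))), mul(add(Z, SZ), SZ))
  [3] add(S(add(add(SZ, SZ), mul(SZ, add(SSZ, SZ)))), mul(add(Z, SZ), SZ))
  [4] S(add(add(add(SZ, SZ), mul(SZ, add(SSZ, SZ))), mul(add(Z, SZ), SZ)))
  [5] S(add(add(S(add(Z, SZ)), mul(SZ, add(SSZ, SZ))), mul(add(Z, SZ), SZ)))
  [6] S(add(S(add(add(Z, SZ), mul(SZ, add(SSZ, SZ)))), mul(add(Z, SZ), SZ)))
  [7] S(S(add(add(add(Z, SZ), mul(SZ, add(SSZ, SZ))), mul(add(Z, SZ), SZ))))
  [8] S(S(add(add(SZ, mul(SZ, add(SSZ, SZ))), mul(add(Z, SZ), SZ))))
  [9] S(S(add(S(add(Z, mul(SZ, add(SSZ, SZ)))), mul(add(Z, SZ), SZ))))
  [10] S(S(S(add(add(Z, mul(SZ, add(SSZ, SZ))), mul(add(Z, SZ), SZ)))))
  [11] S(S(S(add(mul(SZ, add(SSZ, SZ)), mul(add(Z, SZ), SZ)))))
  [12] S(S(S(add(add(add(SSZ, SZ), mul(Z, add(SSZ, SZ))), mul(add(Z, SZ), SZ)))))
  [13] S(S(S(add(add(S(add(SZ, SZ)), mul(Z, add(SSZ, SZ))), mul(add(Z, SZ), SZ)))))
  [14] S(S(S(add(S(add(add(SZ, SZ), mul(Z, add(SSZ, SZ)))), mul(add(Z, SZ), SZ)))))
  [15] S(S(S(S(add(add(add(SZ, SZ), mul(Z, add(SSZ, SZ))), mul(add(Z, SZ), SZ))))))
  [16] S(S(S(S(add(add(S(add(Z, SZ)), mul(Z, add(SSZ, SZ))), mul(add(Z, SZ), SZ))))))
  [17] S(S(S(S(add(S(add(add(Z, SZ), mul(Z, add(SSZ, SZ)))), mul(add(Z, SZ), SZ))))))
  [18] S(S(S(S(S(add(add(add(Z, SZ), mul(Z, add(SSZ, SZ))), mul(add(Z, SZ), SZ)))))))
  [19] S(S(S(S(S(add(add(SZ, mul(Z, add(SSZ, SZ))), mul(add(Z, SZ), SZ)))))))
  [20] S(S(S(S(S(add(S(add(Z, mul(Z, add(SSZ, SZ)))), mul(add(Z, SZ), SZ)))))))
  [21] S(S(S(S(S(S(add(add(Z, mul(Z, add(SSZ, SZ))), mul(add(Z, SZ), SZ))))))))
  [22] S(S(S(S(S(S(add(mul(Z, add(SSZ, SZ)), mul(add(Z, SZ), SZ))))))))
  [23] S(S(S(S(S(S(add(Z, mul(add(Z, SZ), SZ))))))))
  [24] S(S(S(S(S(S(mul(add(Z, SZ), SZ)))))))
  [25] S(S(S(S(S(S(mul(SZ, SZ)))))))
  [26] S(S(S(S(S(S(add(SZ, mul(Z, SZ))))))))
  [27] S(S(S(S(S(S(S(add(Z, mul(Z, SZ)))))))))
  [28] S(S(S(S(S(S(S(mul(Z, SZ))))))))
  [29] S^7(Z)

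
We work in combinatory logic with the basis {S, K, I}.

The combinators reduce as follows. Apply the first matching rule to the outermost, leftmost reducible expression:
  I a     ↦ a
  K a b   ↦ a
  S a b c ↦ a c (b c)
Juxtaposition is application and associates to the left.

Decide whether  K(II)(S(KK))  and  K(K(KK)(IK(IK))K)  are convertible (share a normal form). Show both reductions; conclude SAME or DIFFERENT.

Answer: DIFFERENT — A ⇓ I, B ⇓ KK

Reduction:
Term A:
  start: K(II)(S(KK))
  →1  II
  →2  I

Term B:
  start: K(K(KK)(IK(IK))K)
  →1  K(KKK)
  →2  KK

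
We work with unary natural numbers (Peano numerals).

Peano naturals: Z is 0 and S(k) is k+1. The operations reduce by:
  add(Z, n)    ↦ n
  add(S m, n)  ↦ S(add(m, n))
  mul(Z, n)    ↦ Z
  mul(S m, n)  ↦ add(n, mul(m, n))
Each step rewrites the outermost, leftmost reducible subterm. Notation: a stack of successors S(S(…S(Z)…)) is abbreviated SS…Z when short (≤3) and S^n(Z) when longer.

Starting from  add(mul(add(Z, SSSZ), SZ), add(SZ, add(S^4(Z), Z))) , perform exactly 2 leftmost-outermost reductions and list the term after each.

  start: add(mul(add(Z, SSSZ), SZ), add(SZ, add(S^4(Z), Z)))
  →1  add(mul(SSSZ, SZ), add(SZ, add(S^4(Z), Z)))
  →2  add(add(SZ, mul(SSZ, SZ)), add(SZ, add(S^4(Z), Z)))

Answer: after 2 steps: add(add(SZ, mul(SSZ, SZ)), add(SZ, add(S^4(Z), Z)))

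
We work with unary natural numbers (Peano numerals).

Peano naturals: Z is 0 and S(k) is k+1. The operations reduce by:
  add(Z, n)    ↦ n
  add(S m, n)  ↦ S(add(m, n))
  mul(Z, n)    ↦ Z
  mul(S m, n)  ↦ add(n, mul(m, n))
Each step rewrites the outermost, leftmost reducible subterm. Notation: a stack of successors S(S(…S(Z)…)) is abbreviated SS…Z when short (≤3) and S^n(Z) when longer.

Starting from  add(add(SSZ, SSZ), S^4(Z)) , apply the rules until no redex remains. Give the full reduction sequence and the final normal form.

  start: add(add(SSZ, SSZ), S^4(Z))
  [1] add(S(add(SZ, SSZ)), S^4(Z))
  [2] S(add(add(SZ, SSZ), S^4(Z)))
  [3] S(add(S(add(Z, SSZ)), S^4(Z)))
  [4] S(S(add(add(Z, SSZ), S^4(Z))))
  [5] S(S(add(SSZ, S^4(Z))))
  [6] S(S(S(add(SZ, S^4(Z)))))
  [7] S(S(S(S(add(Z, S^4(Z))))))
  [8] S^8(Z)

Answer: normal form = S^8(Z)  (in 8 steps)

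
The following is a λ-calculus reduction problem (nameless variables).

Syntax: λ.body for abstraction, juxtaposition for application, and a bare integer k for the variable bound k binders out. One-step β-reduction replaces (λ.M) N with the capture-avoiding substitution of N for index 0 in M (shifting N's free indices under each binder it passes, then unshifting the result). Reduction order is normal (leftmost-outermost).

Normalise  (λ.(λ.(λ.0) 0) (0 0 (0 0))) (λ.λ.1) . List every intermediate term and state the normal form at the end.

Answer: normal form = λ.λ.1  (in 5 steps)

Derivation:
  start: (λ.(λ.(λ.0) 0) (0 0 (0 0))) (λ.λ.1)
  [1] (λ.(λ.0) 0) ((λ.λ.1) (λ.λ.1) ((λ.λ.1) (λ.λ.1)))
  [2] (λ.0) ((λ.λ.1) (λ.λ.1) ((λ.λ.1) (λ.λ.1)))
  [3] (λ.λ.1) (λ.λ.1) ((λ.λ.1) (λ.λ.1))
  [4] (λ.λ.λ.1) ((λ.λ.1) (λ.λ.1))
  [5] λ.λ.1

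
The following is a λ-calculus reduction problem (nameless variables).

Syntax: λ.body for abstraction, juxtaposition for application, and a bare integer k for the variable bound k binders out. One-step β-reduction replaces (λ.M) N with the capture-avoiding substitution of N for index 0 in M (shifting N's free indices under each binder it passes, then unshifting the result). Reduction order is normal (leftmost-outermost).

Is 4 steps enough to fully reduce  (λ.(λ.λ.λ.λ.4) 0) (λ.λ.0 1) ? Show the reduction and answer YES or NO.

Answer: YES — reaches normal form λ.λ.λ.λ.λ.0 1 in 2 ≤ 4 steps

Working:
  start: (λ.(λ.λ.λ.λ.4) 0) (λ.λ.0 1)
  →1  (λ.λ.λ.λ.λ.λ.0 1) (λ.λ.0 1)
  →2  λ.λ.λ.λ.λ.0 1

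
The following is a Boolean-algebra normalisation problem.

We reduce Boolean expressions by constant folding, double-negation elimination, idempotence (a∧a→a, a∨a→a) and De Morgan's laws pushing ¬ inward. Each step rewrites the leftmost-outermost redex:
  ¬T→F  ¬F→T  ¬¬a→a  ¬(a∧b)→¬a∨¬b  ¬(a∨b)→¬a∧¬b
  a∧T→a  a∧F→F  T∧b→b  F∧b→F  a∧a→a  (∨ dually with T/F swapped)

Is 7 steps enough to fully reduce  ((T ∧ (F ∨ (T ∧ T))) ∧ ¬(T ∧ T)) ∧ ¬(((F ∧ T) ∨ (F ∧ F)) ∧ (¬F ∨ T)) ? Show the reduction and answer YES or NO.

  start: ((T ∧ (F ∨ (T ∧ T))) ∧ ¬(T ∧ T)) ∧ ¬(((F ∧ T) ∨ (F ∧ F)) ∧ (¬F ∨ T))
  [1] ((F ∨ (T ∧ T)) ∧ ¬(T ∧ T)) ∧ ¬(((F ∧ T) ∨ (F ∧ F)) ∧ (¬F ∨ T))
  [2] ((T ∧ T) ∧ ¬(T ∧ T)) ∧ ¬(((F ∧ T) ∨ (F ∧ F)) ∧ (¬F ∨ T))
  [3] (T ∧ ¬(T ∧ T)) ∧ ¬(((F ∧ T) ∨ (F ∧ F)) ∧ (¬F ∨ T))
  [4] ¬(T ∧ T) ∧ ¬(((F ∧ T) ∨ (F ∧ F)) ∧ (¬F ∨ T))
  [5] (¬T ∨ ¬T) ∧ ¬(((F ∧ T) ∨ (F ∧ F)) ∧ (¬F ∨ T))
  [6] ¬T ∧ ¬(((F ∧ T) ∨ (F ∧ F)) ∧ (¬F ∨ T))
  [7] F ∧ ¬(((F ∧ T) ∨ (F ∧ F)) ∧ (¬F ∨ T))

Answer: NO — after 7 steps the term is F ∧ ¬(((F ∧ T) ∨ (F ∧ F)) ∧ (¬F ∨ T)), not yet normal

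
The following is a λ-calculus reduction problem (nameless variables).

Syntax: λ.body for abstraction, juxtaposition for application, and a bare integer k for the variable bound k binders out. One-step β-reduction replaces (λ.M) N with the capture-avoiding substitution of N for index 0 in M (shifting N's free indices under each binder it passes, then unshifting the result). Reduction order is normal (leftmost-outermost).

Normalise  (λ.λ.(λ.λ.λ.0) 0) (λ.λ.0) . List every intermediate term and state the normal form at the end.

  start: (λ.λ.(λ.λ.λ.0) 0) (λ.λ.0)
  step 1: λ.(λ.λ.λ.0) 0
  step 2: λ.λ.λ.0

Answer: normal form = λ.λ.λ.0  (in 2 steps)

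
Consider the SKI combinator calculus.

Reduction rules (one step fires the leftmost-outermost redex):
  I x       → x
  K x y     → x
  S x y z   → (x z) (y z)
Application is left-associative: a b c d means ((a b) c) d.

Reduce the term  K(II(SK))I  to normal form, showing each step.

Answer: normal form = SK  (in 3 steps)

Derivation:
  start: K(II(SK))I
  [1] II(SK)
  [2] I(SK)
  [3] SK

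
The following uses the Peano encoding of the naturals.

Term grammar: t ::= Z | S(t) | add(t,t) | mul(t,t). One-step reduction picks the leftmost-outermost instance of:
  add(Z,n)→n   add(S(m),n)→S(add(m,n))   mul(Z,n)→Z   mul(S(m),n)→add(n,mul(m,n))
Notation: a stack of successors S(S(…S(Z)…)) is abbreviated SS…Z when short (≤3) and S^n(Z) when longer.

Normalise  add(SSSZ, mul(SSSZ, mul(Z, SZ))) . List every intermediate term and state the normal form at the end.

  start: add(SSSZ, mul(SSSZ, mul(Z, SZ)))
  →1  S(add(SSZ, mul(SSSZ, mul(Z, SZ))))
  →2  S(S(add(SZ, mul(SSSZ, mul(Z, SZ)))))
  →3  S(S(S(add(Z, mul(SSSZ, mul(Z, SZ))))))
  →4  S(S(S(mul(SSSZ, mul(Z, SZ)))))
  →5  S(S(S(add(mul(Z, SZ), mul(SSZ, mul(Z, SZ))))))
  →6  S(S(S(add(Z, mul(SSZ, mul(Z, SZ))))))
  →7  S(S(S(mul(SSZ, mul(Z, SZ)))))
  →8  S(S(S(add(mul(Z, SZ), mul(SZ, mul(Z, SZ))))))
  →9  S(S(S(add(Z, mul(SZ, mul(Z, SZ))))))
  →10  S(S(S(mul(SZ, mul(Z, SZ)))))
  →11  S(S(S(add(mul(Z, SZ), mul(Z, mul(Z, SZ))))))
  →12  S(S(S(add(Z, mul(Z, mul(Z, SZ))))))
  →13  S(S(S(mul(Z, mul(Z, SZ)))))
  →14  SSSZ

Answer: normal form = SSSZ  (in 14 steps)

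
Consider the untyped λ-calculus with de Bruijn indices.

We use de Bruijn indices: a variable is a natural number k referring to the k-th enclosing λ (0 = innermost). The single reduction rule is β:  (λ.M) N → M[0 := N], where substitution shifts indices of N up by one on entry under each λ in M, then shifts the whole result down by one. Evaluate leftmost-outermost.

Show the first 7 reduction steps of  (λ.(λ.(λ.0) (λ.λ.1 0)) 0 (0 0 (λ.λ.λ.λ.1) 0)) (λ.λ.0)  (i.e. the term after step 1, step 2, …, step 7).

Answer: after 7 steps: λ.(λ.λ.λ.1) 0

Working:
  start: (λ.(λ.(λ.0) (λ.λ.1 0)) 0 (0 0 (λ.λ.λ.λ.1) 0)) (λ.λ.0)
  [1] (λ.(λ.0) (λ.λ.1 0)) (λ.λ.0) ((λ.λ.0) (λ.λ.0) (λ.λ.λ.λ.1) (λ.λ.0))
  [2] (λ.0) (λ.λ.1 0) ((λ.λ.0) (λ.λ.0) (λ.λ.λ.λ.1) (λ.λ.0))
  [3] (λ.λ.1 0) ((λ.λ.0) (λ.λ.0) (λ.λ.λ.λ.1) (λ.λ.0))
  [4] λ.(λ.λ.0) (λ.λ.0) (λ.λ.λ.λ.1) (λ.λ.0) 0
  [5] λ.(λ.0) (λ.λ.λ.λ.1) (λ.λ.0) 0
  [6] λ.(λ.λ.λ.λ.1) (λ.λ.0) 0
  [7] λ.(λ.λ.λ.1) 0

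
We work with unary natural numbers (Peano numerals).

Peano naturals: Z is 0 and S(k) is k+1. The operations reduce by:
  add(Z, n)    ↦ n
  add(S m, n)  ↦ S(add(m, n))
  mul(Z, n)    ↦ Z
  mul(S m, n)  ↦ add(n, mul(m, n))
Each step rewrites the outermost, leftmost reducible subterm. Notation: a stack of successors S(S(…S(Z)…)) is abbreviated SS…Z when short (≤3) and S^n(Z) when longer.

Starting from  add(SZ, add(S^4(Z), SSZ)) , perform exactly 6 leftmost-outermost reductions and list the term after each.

Answer: after 6 steps: S(S(S(S(S(add(Z, SSZ))))))

Derivation:
  start: add(SZ, add(S^4(Z), SSZ))
  [1] S(add(Z, add(S^4(Z), SSZ)))
  [2] S(add(S^4(Z), SSZ))
  [3] S(S(add(SSSZ, SSZ)))
  [4] S(S(S(add(SSZ, SSZ))))
  [5] S(S(S(S(add(SZ, SSZ)))))
  [6] S(S(S(S(S(add(Z, SSZ))))))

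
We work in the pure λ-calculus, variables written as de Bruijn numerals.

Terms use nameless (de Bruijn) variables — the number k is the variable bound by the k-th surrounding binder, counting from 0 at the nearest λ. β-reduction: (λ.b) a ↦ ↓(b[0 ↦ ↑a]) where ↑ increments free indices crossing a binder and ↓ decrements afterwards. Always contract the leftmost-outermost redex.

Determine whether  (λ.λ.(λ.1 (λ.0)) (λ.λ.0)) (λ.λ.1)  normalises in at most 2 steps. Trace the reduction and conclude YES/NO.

  start: (λ.λ.(λ.1 (λ.0)) (λ.λ.0)) (λ.λ.1)
  →1  λ.(λ.1 (λ.0)) (λ.λ.0)
  →2  λ.0 (λ.0)

Answer: YES — reaches normal form λ.0 (λ.0) in 2 ≤ 2 steps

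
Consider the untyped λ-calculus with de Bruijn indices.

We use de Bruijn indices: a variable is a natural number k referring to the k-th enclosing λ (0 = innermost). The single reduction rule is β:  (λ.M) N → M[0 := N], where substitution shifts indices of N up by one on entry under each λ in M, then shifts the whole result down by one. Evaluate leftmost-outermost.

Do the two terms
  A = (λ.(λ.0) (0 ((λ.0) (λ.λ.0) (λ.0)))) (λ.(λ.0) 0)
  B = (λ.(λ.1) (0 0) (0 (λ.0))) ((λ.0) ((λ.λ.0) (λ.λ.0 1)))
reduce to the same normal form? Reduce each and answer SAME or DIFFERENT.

Term A:
  start: (λ.(λ.0) (0 ((λ.0) (λ.λ.0) (λ.0)))) (λ.(λ.0) 0)
  →1  (λ.0) ((λ.(λ.0) 0) ((λ.0) (λ.λ.0) (λ.0)))
  →2  (λ.(λ.0) 0) ((λ.0) (λ.λ.0) (λ.0))
  →3  (λ.0) ((λ.0) (λ.λ.0) (λ.0))
  →4  (λ.0) (λ.λ.0) (λ.0)
  →5  (λ.λ.0) (λ.0)
  →6  λ.0

Term B:
  start: (λ.(λ.1) (0 0) (0 (λ.0))) ((λ.0) ((λ.λ.0) (λ.λ.0 1)))
  →1  (λ.(λ.0) ((λ.λ.0) (λ.λ.0 1))) ((λ.0) ((λ.λ.0) (λ.λ.0 1)) ((λ.0) ((λ.λ.0) (λ.λ.0 1)))) ((λ.0) ((λ.λ.0) (λ.λ.0 1)) (λ.0))
  →2  (λ.0) ((λ.λ.0) (λ.λ.0 1)) ((λ.0) ((λ.λ.0) (λ.λ.0 1)) (λ.0))
  →3  (λ.λ.0) (λ.λ.0 1) ((λ.0) ((λ.λ.0) (λ.λ.0 1)) (λ.0))
  →4  (λ.0) ((λ.0) ((λ.λ.0) (λ.λ.0 1)) (λ.0))
  →5  (λ.0) ((λ.λ.0) (λ.λ.0 1)) (λ.0)
  →6  (λ.λ.0) (λ.λ.0 1) (λ.0)
  →7  (λ.0) (λ.0)
  →8  λ.0

Answer: SAME — A ⇓ λ.0, B ⇓ λ.0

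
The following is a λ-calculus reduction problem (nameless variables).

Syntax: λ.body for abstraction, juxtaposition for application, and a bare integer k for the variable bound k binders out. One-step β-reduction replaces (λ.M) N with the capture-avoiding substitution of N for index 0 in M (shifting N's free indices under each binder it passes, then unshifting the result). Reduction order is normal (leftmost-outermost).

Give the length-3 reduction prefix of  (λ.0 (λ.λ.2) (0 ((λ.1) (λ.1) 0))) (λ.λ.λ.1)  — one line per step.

Answer: after 3 steps: λ.(λ.λ.λ.1) ((λ.λ.λ.λ.1) (λ.λ.λ.λ.1) (λ.λ.λ.1))

Reduction:
  start: (λ.0 (λ.λ.2) (0 ((λ.1) (λ.1) 0))) (λ.λ.λ.1)
  [1] (λ.λ.λ.1) (λ.λ.λ.λ.λ.1) ((λ.λ.λ.1) ((λ.λ.λ.λ.1) (λ.λ.λ.λ.1) (λ.λ.λ.1)))
  [2] (λ.λ.1) ((λ.λ.λ.1) ((λ.λ.λ.λ.1) (λ.λ.λ.λ.1) (λ.λ.λ.1)))
  [3] λ.(λ.λ.λ.1) ((λ.λ.λ.λ.1) (λ.λ.λ.λ.1) (λ.λ.λ.1))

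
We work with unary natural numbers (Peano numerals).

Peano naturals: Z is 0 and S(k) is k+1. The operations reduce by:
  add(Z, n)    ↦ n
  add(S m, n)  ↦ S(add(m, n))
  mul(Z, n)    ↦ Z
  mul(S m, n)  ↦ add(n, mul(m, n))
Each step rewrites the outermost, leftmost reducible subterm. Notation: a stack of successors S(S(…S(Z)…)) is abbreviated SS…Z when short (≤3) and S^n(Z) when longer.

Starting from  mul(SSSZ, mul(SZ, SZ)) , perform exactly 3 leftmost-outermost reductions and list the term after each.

  start: mul(SSSZ, mul(SZ, SZ))
  [1] add(mul(SZ, SZ), mul(SSZ, mul(SZ, SZ)))
  [2] add(add(SZ, mul(Z, SZ)), mul(SSZ, mul(SZ, SZ)))
  [3] add(S(add(Z, mul(Z, SZ))), mul(SSZ, mul(SZ, SZ)))

Answer: after 3 steps: add(S(add(Z, mul(Z, SZ))), mul(SSZ, mul(SZ, SZ)))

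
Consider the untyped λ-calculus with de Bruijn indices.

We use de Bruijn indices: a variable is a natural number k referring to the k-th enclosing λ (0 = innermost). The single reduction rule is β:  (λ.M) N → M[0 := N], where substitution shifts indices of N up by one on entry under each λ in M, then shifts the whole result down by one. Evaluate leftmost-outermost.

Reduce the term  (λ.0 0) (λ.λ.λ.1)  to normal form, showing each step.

  start: (λ.0 0) (λ.λ.λ.1)
  step 1: (λ.λ.λ.1) (λ.λ.λ.1)
  step 2: λ.λ.1

Answer: normal form = λ.λ.1  (in 2 steps)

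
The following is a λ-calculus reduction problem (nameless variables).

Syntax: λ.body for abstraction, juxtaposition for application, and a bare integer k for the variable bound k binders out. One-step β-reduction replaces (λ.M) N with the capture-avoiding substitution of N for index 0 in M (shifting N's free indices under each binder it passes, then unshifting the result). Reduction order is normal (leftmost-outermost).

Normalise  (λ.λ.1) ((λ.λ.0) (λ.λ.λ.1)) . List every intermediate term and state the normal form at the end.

  start: (λ.λ.1) ((λ.λ.0) (λ.λ.λ.1))
  step 1: λ.(λ.λ.0) (λ.λ.λ.1)
  step 2: λ.λ.0

Answer: normal form = λ.λ.0  (in 2 steps)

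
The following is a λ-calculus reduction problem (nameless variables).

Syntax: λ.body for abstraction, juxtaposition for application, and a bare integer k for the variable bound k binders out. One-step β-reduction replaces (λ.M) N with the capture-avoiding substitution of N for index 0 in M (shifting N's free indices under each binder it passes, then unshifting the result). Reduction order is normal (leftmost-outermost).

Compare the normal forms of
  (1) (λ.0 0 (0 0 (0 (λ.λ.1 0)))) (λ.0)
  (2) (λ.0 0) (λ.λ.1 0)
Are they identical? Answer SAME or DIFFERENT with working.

Answer: SAME — A ⇓ λ.λ.1 0, B ⇓ λ.λ.1 0

Reduction:
Term A:
  start: (λ.0 0 (0 0 (0 (λ.λ.1 0)))) (λ.0)
  [1] (λ.0) (λ.0) ((λ.0) (λ.0) ((λ.0) (λ.λ.1 0)))
  [2] (λ.0) ((λ.0) (λ.0) ((λ.0) (λ.λ.1 0)))
  [3] (λ.0) (λ.0) ((λ.0) (λ.λ.1 0))
  [4] (λ.0) ((λ.0) (λ.λ.1 0))
  [5] (λ.0) (λ.λ.1 0)
  [6] λ.λ.1 0

Term B:
  start: (λ.0 0) (λ.λ.1 0)
  [1] (λ.λ.1 0) (λ.λ.1 0)
  [2] λ.(λ.λ.1 0) 0
  [3] λ.λ.1 0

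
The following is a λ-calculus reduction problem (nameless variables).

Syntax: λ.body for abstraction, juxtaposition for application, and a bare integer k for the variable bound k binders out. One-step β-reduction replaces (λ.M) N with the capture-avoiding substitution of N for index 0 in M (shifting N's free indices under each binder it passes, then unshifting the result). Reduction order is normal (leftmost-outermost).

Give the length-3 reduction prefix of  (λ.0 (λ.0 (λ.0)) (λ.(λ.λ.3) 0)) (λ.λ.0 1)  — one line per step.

Answer: after 3 steps: (λ.(λ.λ.λ.λ.0 1) 0) (λ.0 (λ.0))

Working:
  start: (λ.0 (λ.0 (λ.0)) (λ.(λ.λ.3) 0)) (λ.λ.0 1)
  [1] (λ.λ.0 1) (λ.0 (λ.0)) (λ.(λ.λ.λ.λ.0 1) 0)
  [2] (λ.0 (λ.0 (λ.0))) (λ.(λ.λ.λ.λ.0 1) 0)
  [3] (λ.(λ.λ.λ.λ.0 1) 0) (λ.0 (λ.0))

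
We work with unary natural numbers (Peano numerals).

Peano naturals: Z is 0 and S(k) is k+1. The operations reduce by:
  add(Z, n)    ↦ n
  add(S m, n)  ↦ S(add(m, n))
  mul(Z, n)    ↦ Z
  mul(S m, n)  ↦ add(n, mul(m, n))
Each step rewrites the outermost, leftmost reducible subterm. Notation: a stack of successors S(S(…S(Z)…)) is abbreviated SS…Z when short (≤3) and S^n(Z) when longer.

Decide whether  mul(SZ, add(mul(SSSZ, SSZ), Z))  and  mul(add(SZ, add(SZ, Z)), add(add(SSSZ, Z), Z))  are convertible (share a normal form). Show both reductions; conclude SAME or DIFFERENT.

Term A:
  start: mul(SZ, add(mul(SSSZ, SSZ), Z))
  [1] add(add(mul(SSSZ, SSZ), Z), mul(Z, add(mul(SSSZ, SSZ), Z)))
  [2] add(add(add(SSZ, mul(SSZ, SSZ)), Z), mul(Z, add(mul(SSSZ, SSZ), Z)))
  [3] add(add(S(add(SZ, mul(SSZ, SSZ))), Z), mul(Z, add(mul(SSSZ, SSZ), Z)))
  [4] add(S(add(add(SZ, mul(SSZ, SSZ)), Z)), mul(Z, add(mul(SSSZ, SSZ), Z)))
  [5] S(add(add(add(SZ, mul(SSZ, SSZ)), Z), mul(Z, add(mul(SSSZ, SSZ), Z))))
  [6] S(add(add(S(add(Z, mul(SSZ, SSZ))), Z), mul(Z, add(mul(SSSZ, SSZ), Z))))
  [7] S(add(S(add(add(Z, mul(SSZ, SSZ)), Z)), mul(Z, add(mul(SSSZ, SSZ), Z))))
  [8] S(S(add(add(add(Z, mul(SSZ, SSZ)), Z), mul(Z, add(mul(SSSZ, SSZ), Z)))))
  [9] S(S(add(add(mul(SSZ, SSZ), Z), mul(Z, add(mul(SSSZ, SSZ), Z)))))
  [10] S(S(add(add(add(SSZ, mul(SZ, SSZ)), Z), mul(Z, add(mul(SSSZ, SSZ), Z)))))
  [11] S(S(add(add(S(add(SZ, mul(SZ, SSZ))), Z), mul(Z, add(mul(SSSZ, SSZ), Z)))))
  [12] S(S(add(S(add(add(SZ, mul(SZ, SSZ)), Z)), mul(Z, add(mul(SSSZ, SSZ), Z)))))
  [13] S(S(S(add(add(add(SZ, mul(SZ, SSZ)), Z), mul(Z, add(mul(SSSZ, SSZ), Z))))))
  [14] S(S(S(add(add(S(add(Z, mul(SZ, SSZ))), Z), mul(Z, add(mul(SSSZ, SSZ), Z))))))
  [15] S(S(S(add(S(add(add(Z, mul(SZ, SSZ)), Z)), mul(Z, add(mul(SSSZ, SSZ), Z))))))
  [16] S(S(S(S(add(add(add(Z, mul(SZ, SSZ)), Z), mul(Z, add(mul(SSSZ, SSZ), Z)))))))
  [17] S(S(S(S(add(add(mul(SZ, SSZ), Z), mul(Z, add(mul(SSSZ, SSZ), Z)))))))
  [18] S(S(S(S(add(add(add(SSZ, mul(Z, SSZ)), Z), mul(Z, add(mul(SSSZ, SSZ), Z)))))))
  [19] S(S(S(S(add(add(S(add(SZ, mul(Z, SSZ))), Z), mul(Z, add(mul(SSSZ, SSZ), Z)))))))
  [20] S(S(S(S(add(S(add(add(SZ, mul(Z, SSZ)), Z)), mul(Z, add(mul(SSSZ, SSZ), Z)))))))
  [21] S(S(S(S(S(add(add(add(SZ, mul(Z, SSZ)), Z), mul(Z, add(mul(SSSZ, SSZ), Z))))))))
  [22] S(S(S(S(S(add(add(S(add(Z, mul(Z, SSZ))), Z), mul(Z, add(mul(SSSZ, SSZ), Z))))))))
  [23] S(S(S(S(S(add(S(add(add(Z, mul(Z, SSZ)), Z)), mul(Z, add(mul(SSSZ, SSZ), Z))))))))
  [24] S(S(S(S(S(S(add(add(add(Z, mul(Z, SSZ)), Z), mul(Z, add(mul(SSSZ, SSZ), Z)))))))))
  [25] S(S(S(S(S(S(add(add(mul(Z, SSZ), Z), mul(Z, add(mul(SSSZ, SSZ), Z)))))))))
  [26] S(S(S(S(S(S(add(add(Z, Z), mul(Z, add(mul(SSSZ, SSZ), Z)))))))))
  [27] S(S(S(S(S(S(add(Z, mul(Z, add(mul(SSSZ, SSZ), Z)))))))))
  [28] S(S(S(S(S(S(mul(Z, add(mul(SSSZ, SSZ), Z))))))))
  [29] S^6(Z)

Term B:
  start: mul(add(SZ, add(SZ, Z)), add(add(SSSZ, Z), Z))
  [1] mul(S(add(Z, add(SZ, Z))), add(add(SSSZ, Z), Z))
  [2] add(add(add(SSSZ, Z), Z), mul(add(Z, add(SZ, Z)), add(add(SSSZ, Z), Z)))
  [3] add(add(S(add(SSZ, Z)), Z), mul(add(Z, add(SZ, Z)), add(add(SSSZ, Z), Z)))
  [4] add(S(add(add(SSZ, Z), Z)), mul(add(Z, add(SZ, Z)), add(add(SSSZ, Z), Z)))
  [5] S(add(add(add(SSZ, Z), Z), mul(add(Z, add(SZ, Z)), add(add(SSSZ, Z), Z))))
  [6] S(add(add(S(add(SZ, Z)), Z), mul(add(Z, add(SZ, Z)), add(add(SSSZ, Z), Z))))
  [7] S(add(S(add(add(SZ, Z), Z)), mul(add(Z, add(SZ, Z)), add(add(SSSZ, Z), Z))))
  [8] S(S(add(add(add(SZ, Z), Z), mul(add(Z, add(SZ, Z)), add(add(SSSZ, Z), Z)))))
  [9] S(S(add(add(S(add(Z, Z)), Z), mul(add(Z, add(SZ, Z)), add(add(SSSZ, Z), Z)))))
  [10] S(S(add(S(add(add(Z, Z), Z)), mul(add(Z, add(SZ, Z)), add(add(SSSZ, Z), Z)))))
  [11] S(S(S(add(add(add(Z, Z), Z), mul(add(Z, add(SZ, Z)), add(add(SSSZ, Z), Z))))))
  [12] S(S(S(add(add(Z, Z), mul(add(Z, add(SZ, Z)), add(add(SSSZ, Z), Z))))))
  [13] S(S(S(add(Z, mul(add(Z, add(SZ, Z)), add(add(SSSZ, Z), Z))))))
  [14] S(S(S(mul(add(Z, add(SZ, Z)), add(add(SSSZ, Z), Z)))))
  [15] S(S(S(mul(add(SZ, Z), add(add(SSSZ, Z), Z)))))
  [16] S(S(S(mul(S(add(Z, Z)), add(add(SSSZ, Z), Z)))))
  [17] S(S(S(add(add(add(SSSZ, Z), Z), mul(add(Z, Z), add(add(SSSZ, Z), Z))))))
  [18] S(S(S(add(add(S(add(SSZ, Z)), Z), mul(add(Z, Z), add(add(SSSZ, Z), Z))))))
  [19] S(S(S(add(S(add(add(SSZ, Z), Z)), mul(add(Z, Z), add(add(SSSZ, Z), Z))))))
  [20] S(S(S(S(add(add(add(SSZ, Z), Z), mul(add(Z, Z), add(add(SSSZ, Z), Z)))))))
  [21] S(S(S(S(add(add(S(add(SZ, Z)), Z), mul(add(Z, Z), add(add(SSSZ, Z), Z)))))))
  [22] S(S(S(S(add(S(add(add(SZ, Z), Z)), mul(add(Z, Z), add(add(SSSZ, Z), Z)))))))
  [23] S(S(S(S(S(add(add(add(SZ, Z), Z), mul(add(Z, Z), add(add(SSSZ, Z), Z))))))))
  [24] S(S(S(S(S(add(add(S(add(Z, Z)), Z), mul(add(Z, Z), add(add(SSSZ, Z), Z))))))))
  [25] S(S(S(S(S(add(S(add(add(Z, Z), Z)), mul(add(Z, Z), add(add(SSSZ, Z), Z))))))))
  [26] S(S(S(S(S(S(add(add(add(Z, Z), Z), mul(add(Z, Z), add(add(SSSZ, Z), Z)))))))))
  [27] S(S(S(S(S(S(add(add(Z, Z), mul(add(Z, Z), add(add(SSSZ, Z), Z)))))))))
  [28] S(S(S(S(S(S(add(Z, mul(add(Z, Z), add(add(SSSZ, Z), Z)))))))))
  [29] S(S(S(S(S(S(mul(add(Z, Z), add(add(SSSZ, Z), Z))))))))
  [30] S(S(S(S(S(S(mul(Z, add(add(SSSZ, Z), Z))))))))
  [31] S^6(Z)

Answer: SAME — A ⇓ S^6(Z), B ⇓ S^6(Z)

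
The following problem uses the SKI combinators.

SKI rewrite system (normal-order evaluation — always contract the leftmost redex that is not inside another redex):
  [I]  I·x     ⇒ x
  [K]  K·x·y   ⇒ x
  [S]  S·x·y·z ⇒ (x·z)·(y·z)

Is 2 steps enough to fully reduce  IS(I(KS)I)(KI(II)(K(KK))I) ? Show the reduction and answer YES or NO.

Answer: NO — after 2 steps the term is S(KSI)(KI(II)(K(KK))I), not yet normal

Working:
  start: IS(I(KS)I)(KI(II)(K(KK))I)
  [1] S(I(KS)I)(KI(II)(K(KK))I)
  [2] S(KSI)(KI(II)(K(KK))I)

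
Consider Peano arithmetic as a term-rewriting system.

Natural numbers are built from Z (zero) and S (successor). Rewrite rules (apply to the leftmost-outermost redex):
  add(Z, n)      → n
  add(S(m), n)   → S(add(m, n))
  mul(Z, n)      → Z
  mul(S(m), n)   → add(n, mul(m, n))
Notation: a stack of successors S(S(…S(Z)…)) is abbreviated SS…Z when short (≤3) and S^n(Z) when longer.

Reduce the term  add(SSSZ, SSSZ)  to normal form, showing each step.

Answer: normal form = S^6(Z)  (in 4 steps)

Working:
  start: add(SSSZ, SSSZ)
  step 1: S(add(SSZ, SSSZ))
  step 2: S(S(add(SZ, SSSZ)))
  step 3: S(S(S(add(Z, SSSZ))))
  step 4: S^6(Z)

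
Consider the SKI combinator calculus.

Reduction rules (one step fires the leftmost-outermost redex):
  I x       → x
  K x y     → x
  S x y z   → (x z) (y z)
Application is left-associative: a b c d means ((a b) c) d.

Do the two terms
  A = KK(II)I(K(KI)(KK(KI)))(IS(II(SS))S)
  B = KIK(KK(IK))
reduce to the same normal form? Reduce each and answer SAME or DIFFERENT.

Answer: DIFFERENT — A ⇓ S(SS)S, B ⇓ K

Derivation:
Term A:
  start: KK(II)I(K(KI)(KK(KI)))(IS(II(SS))S)
  →1  KI(K(KI)(KK(KI)))(IS(II(SS))S)
  →2  I(IS(II(SS))S)
  →3  IS(II(SS))S
  →4  S(II(SS))S
  →5  S(I(SS))S
  →6  S(SS)S

Term B:
  start: KIK(KK(IK))
  →1  I(KK(IK))
  →2  KK(IK)
  →3  K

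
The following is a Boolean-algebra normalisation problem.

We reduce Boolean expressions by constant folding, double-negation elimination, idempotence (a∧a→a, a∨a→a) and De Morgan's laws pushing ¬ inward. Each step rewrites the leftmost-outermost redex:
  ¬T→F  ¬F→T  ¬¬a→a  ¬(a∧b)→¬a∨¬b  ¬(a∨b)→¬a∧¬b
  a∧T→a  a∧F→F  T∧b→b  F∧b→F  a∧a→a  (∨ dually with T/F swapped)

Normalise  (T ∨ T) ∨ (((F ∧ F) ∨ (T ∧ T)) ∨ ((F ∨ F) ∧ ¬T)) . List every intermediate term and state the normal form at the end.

  start: (T ∨ T) ∨ (((F ∧ F) ∨ (T ∧ T)) ∨ ((F ∨ F) ∧ ¬T))
  [1] T ∨ (((F ∧ F) ∨ (T ∧ T)) ∨ ((F ∨ F) ∧ ¬T))
  [2] T

Answer: normal form = T  (in 2 steps)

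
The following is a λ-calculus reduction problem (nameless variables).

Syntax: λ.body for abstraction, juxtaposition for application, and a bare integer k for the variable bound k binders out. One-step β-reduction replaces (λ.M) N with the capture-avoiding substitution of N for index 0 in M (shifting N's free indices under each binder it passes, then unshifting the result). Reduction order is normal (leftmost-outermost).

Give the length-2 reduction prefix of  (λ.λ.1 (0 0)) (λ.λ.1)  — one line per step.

Answer: after 2 steps: λ.λ.1 1

Derivation:
  start: (λ.λ.1 (0 0)) (λ.λ.1)
  [1] λ.(λ.λ.1) (0 0)
  [2] λ.λ.1 1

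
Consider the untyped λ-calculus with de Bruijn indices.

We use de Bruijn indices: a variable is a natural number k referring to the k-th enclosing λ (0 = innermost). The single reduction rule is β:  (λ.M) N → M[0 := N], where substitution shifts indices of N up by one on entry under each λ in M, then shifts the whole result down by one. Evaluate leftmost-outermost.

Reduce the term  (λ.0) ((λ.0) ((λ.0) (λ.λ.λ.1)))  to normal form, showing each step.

Answer: normal form = λ.λ.λ.1  (in 3 steps)

Derivation:
  start: (λ.0) ((λ.0) ((λ.0) (λ.λ.λ.1)))
  step 1: (λ.0) ((λ.0) (λ.λ.λ.1))
  step 2: (λ.0) (λ.λ.λ.1)
  step 3: λ.λ.λ.1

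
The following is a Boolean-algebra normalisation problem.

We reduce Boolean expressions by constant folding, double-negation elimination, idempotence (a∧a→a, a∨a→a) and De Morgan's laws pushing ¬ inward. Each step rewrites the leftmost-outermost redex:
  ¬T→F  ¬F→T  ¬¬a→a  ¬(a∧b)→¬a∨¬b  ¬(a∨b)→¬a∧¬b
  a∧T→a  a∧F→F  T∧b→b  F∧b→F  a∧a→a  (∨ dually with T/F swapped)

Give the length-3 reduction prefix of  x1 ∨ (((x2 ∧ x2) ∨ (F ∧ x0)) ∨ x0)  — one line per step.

  start: x1 ∨ (((x2 ∧ x2) ∨ (F ∧ x0)) ∨ x0)
  [1] x1 ∨ ((x2 ∨ (F ∧ x0)) ∨ x0)
  [2] x1 ∨ ((x2 ∨ F) ∨ x0)
  [3] x1 ∨ (x2 ∨ x0)

Answer: after 3 steps: x1 ∨ (x2 ∨ x0)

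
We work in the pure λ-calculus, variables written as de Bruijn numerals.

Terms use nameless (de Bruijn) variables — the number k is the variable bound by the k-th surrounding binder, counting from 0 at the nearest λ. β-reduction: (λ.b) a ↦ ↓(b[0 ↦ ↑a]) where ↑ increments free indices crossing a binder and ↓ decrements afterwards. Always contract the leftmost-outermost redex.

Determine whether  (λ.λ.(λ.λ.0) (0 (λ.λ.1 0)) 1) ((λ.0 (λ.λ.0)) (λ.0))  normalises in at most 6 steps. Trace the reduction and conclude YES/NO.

  start: (λ.λ.(λ.λ.0) (0 (λ.λ.1 0)) 1) ((λ.0 (λ.λ.0)) (λ.0))
  [1] λ.(λ.λ.0) (0 (λ.λ.1 0)) ((λ.0 (λ.λ.0)) (λ.0))
  [2] λ.(λ.0) ((λ.0 (λ.λ.0)) (λ.0))
  [3] λ.(λ.0 (λ.λ.0)) (λ.0)
  [4] λ.(λ.0) (λ.λ.0)
  [5] λ.λ.λ.0

Answer: YES — reaches normal form λ.λ.λ.0 in 5 ≤ 6 steps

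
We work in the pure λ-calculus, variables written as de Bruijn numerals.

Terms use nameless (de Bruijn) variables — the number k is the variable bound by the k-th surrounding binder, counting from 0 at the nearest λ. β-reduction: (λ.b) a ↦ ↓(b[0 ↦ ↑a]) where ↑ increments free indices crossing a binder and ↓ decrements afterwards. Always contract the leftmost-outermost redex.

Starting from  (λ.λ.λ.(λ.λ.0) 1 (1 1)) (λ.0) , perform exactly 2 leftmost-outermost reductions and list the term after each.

  start: (λ.λ.λ.(λ.λ.0) 1 (1 1)) (λ.0)
  →1  λ.λ.(λ.λ.0) 1 (1 1)
  →2  λ.λ.(λ.0) (1 1)

Answer: after 2 steps: λ.λ.(λ.0) (1 1)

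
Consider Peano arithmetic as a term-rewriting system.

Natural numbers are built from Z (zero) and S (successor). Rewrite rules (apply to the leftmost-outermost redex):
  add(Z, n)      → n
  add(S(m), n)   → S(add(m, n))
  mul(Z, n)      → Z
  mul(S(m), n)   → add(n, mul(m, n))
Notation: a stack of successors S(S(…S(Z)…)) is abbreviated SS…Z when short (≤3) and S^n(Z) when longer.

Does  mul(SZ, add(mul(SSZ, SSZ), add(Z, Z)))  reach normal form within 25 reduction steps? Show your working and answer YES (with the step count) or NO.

  start: mul(SZ, add(mul(SSZ, SSZ), add(Z, Z)))
  [1] add(add(mul(SSZ, SSZ), add(Z, Z)), mul(Z, add(mul(SSZ, SSZ), add(Z, Z))))
  [2] add(add(add(SSZ, mul(SZ, SSZ)), add(Z, Z)), mul(Z, add(mul(SSZ, SSZ), add(Z, Z))))
  [3] add(add(S(add(SZ, mul(SZ, SSZ))), add(Z, Z)), mul(Z, add(mul(SSZ, SSZ), add(Z, Z))))
  [4] add(S(add(add(SZ, mul(SZ, SSZ)), add(Z, Z))), mul(Z, add(mul(SSZ, SSZ), add(Z, Z))))
  [5] S(add(add(add(SZ, mul(SZ, SSZ)), add(Z, Z)), mul(Z, add(mul(SSZ, SSZ), add(Z, Z)))))
  [6] S(add(add(S(add(Z, mul(SZ, SSZ))), add(Z, Z)), mul(Z, add(mul(SSZ, SSZ), add(Z, Z)))))
  [7] S(add(S(add(add(Z, mul(SZ, SSZ)), add(Z, Z))), mul(Z, add(mul(SSZ, SSZ), add(Z, Z)))))
  [8] S(S(add(add(add(Z, mul(SZ, SSZ)), add(Z, Z)), mul(Z, add(mul(SSZ, SSZ), add(Z, Z))))))
  [9] S(S(add(add(mul(SZ, SSZ), add(Z, Z)), mul(Z, add(mul(SSZ, SSZ), add(Z, Z))))))
  [10] S(S(add(add(add(SSZ, mul(Z, SSZ)), add(Z, Z)), mul(Z, add(mul(SSZ, SSZ), add(Z, Z))))))
  [11] S(S(add(add(S(add(SZ, mul(Z, SSZ))), add(Z, Z)), mul(Z, add(mul(SSZ, SSZ), add(Z, Z))))))
  [12] S(S(add(S(add(add(SZ, mul(Z, SSZ)), add(Z, Z))), mul(Z, add(mul(SSZ, SSZ), add(Z, Z))))))
  [13] S(S(S(add(add(add(SZ, mul(Z, SSZ)), add(Z, Z)), mul(Z, add(mul(SSZ, SSZ), add(Z, Z)))))))
  [14] S(S(S(add(add(S(add(Z, mul(Z, SSZ))), add(Z, Z)), mul(Z, add(mul(SSZ, SSZ), add(Z, Z)))))))
  [15] S(S(S(add(S(add(add(Z, mul(Z, SSZ)), add(Z, Z))), mul(Z, add(mul(SSZ, SSZ), add(Z, Z)))))))
  [16] S(S(S(S(add(add(add(Z, mul(Z, SSZ)), add(Z, Z)), mul(Z, add(mul(SSZ, SSZ), add(Z, Z))))))))
  [17] S(S(S(S(add(add(mul(Z, SSZ), add(Z, Z)), mul(Z, add(mul(SSZ, SSZ), add(Z, Z))))))))
  [18] S(S(S(S(add(add(Z, add(Z, Z)), mul(Z, add(mul(SSZ, SSZ), add(Z, Z))))))))
  [19] S(S(S(S(add(add(Z, Z), mul(Z, add(mul(SSZ, SSZ), add(Z, Z))))))))
  [20] S(S(S(S(add(Z, mul(Z, add(mul(SSZ, SSZ), add(Z, Z))))))))
  [21] S(S(S(S(mul(Z, add(mul(SSZ, SSZ), add(Z, Z)))))))
  [22] S^4(Z)

Answer: YES — reaches normal form S^4(Z) in 22 ≤ 25 steps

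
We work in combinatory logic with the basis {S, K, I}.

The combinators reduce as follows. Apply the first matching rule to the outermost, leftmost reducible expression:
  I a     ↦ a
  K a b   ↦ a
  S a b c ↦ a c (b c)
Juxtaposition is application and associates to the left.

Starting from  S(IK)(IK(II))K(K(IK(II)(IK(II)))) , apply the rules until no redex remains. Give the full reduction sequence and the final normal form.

  start: S(IK)(IK(II))K(K(IK(II)(IK(II))))
  →1  IKK(IK(II)K)(K(IK(II)(IK(II))))
  →2  KK(IK(II)K)(K(IK(II)(IK(II))))
  →3  K(K(IK(II)(IK(II))))
  →4  K(K(K(II)(IK(II))))
  →5  K(K(II))
  →6  K(KI)

Answer: normal form = K(KI)  (in 6 steps)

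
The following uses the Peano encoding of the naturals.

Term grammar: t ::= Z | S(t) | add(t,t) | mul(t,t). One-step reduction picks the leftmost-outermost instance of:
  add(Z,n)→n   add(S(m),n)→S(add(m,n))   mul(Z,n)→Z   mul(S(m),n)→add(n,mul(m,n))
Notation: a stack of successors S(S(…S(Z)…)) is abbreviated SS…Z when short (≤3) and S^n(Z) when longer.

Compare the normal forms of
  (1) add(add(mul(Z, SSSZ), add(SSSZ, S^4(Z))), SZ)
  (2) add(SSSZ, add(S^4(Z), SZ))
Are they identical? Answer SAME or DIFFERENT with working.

Answer: SAME — A ⇓ S^8(Z), B ⇓ S^8(Z)

Reduction:
Term A:
  start: add(add(mul(Z, SSSZ), add(SSSZ, S^4(Z))), SZ)
  →1  add(add(Z, add(SSSZ, S^4(Z))), SZ)
  →2  add(add(SSSZ, S^4(Z)), SZ)
  →3  add(S(add(SSZ, S^4(Z))), SZ)
  →4  S(add(add(SSZ, S^4(Z)), SZ))
  →5  S(add(S(add(SZ, S^4(Z))), SZ))
  →6  S(S(add(add(SZ, S^4(Z)), SZ)))
  →7  S(S(add(S(add(Z, S^4(Z))), SZ)))
  →8  S(S(S(add(add(Z, S^4(Z)), SZ))))
  →9  S(S(S(add(S^4(Z), SZ))))
  →10  S(S(S(S(add(SSSZ, SZ)))))
  →11  S(S(S(S(S(add(SSZ, SZ))))))
  →12  S(S(S(S(S(S(add(SZ, SZ)))))))
  →13  S(S(S(S(S(S(S(add(Z, SZ))))))))
  →14  S^8(Z)

Term B:
  start: add(SSSZ, add(S^4(Z), SZ))
  →1  S(add(SSZ, add(S^4(Z), SZ)))
  →2  S(S(add(SZ, add(S^4(Z), SZ))))
  →3  S(S(S(add(Z, add(S^4(Z), SZ)))))
  →4  S(S(S(add(S^4(Z), SZ))))
  →5  S(S(S(S(add(SSSZ, SZ)))))
  →6  S(S(S(S(S(add(SSZ, SZ))))))
  →7  S(S(S(S(S(S(add(SZ, SZ)))))))
  →8  S(S(S(S(S(S(S(add(Z, SZ))))))))
  →9  S^8(Z)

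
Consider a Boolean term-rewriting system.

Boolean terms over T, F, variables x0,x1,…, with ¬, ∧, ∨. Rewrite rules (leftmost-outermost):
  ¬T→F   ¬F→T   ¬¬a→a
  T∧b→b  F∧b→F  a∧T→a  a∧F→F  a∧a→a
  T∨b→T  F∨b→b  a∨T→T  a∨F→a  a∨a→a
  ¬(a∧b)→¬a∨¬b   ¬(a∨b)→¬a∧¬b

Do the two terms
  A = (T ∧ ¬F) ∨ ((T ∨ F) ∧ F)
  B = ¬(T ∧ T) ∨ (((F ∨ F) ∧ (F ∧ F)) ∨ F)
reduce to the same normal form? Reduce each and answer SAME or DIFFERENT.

Term A:
  start: (T ∧ ¬F) ∨ ((T ∨ F) ∧ F)
  [1] ¬F ∨ ((T ∨ F) ∧ F)
  [2] T ∨ ((T ∨ F) ∧ F)
  [3] T

Term B:
  start: ¬(T ∧ T) ∨ (((F ∨ F) ∧ (F ∧ F)) ∨ F)
  [1] (¬T ∨ ¬T) ∨ (((F ∨ F) ∧ (F ∧ F)) ∨ F)
  [2] ¬T ∨ (((F ∨ F) ∧ (F ∧ F)) ∨ F)
  [3] F ∨ (((F ∨ F) ∧ (F ∧ F)) ∨ F)
  [4] ((F ∨ F) ∧ (F ∧ F)) ∨ F
  [5] (F ∨ F) ∧ (F ∧ F)
  [6] F ∧ (F ∧ F)
  [7] F

Answer: DIFFERENT — A ⇓ T, B ⇓ F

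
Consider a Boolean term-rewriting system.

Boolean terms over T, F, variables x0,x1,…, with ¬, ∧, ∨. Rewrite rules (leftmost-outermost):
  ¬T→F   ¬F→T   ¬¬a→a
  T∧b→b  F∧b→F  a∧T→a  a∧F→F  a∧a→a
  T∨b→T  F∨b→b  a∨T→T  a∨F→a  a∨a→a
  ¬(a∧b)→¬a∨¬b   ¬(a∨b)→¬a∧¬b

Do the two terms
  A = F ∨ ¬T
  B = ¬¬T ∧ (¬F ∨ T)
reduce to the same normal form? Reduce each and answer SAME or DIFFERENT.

Term A:
  start: F ∨ ¬T
  [1] ¬T
  [2] F

Term B:
  start: ¬¬T ∧ (¬F ∨ T)
  [1] T ∧ (¬F ∨ T)
  [2] ¬F ∨ T
  [3] T

Answer: DIFFERENT — A ⇓ F, B ⇓ T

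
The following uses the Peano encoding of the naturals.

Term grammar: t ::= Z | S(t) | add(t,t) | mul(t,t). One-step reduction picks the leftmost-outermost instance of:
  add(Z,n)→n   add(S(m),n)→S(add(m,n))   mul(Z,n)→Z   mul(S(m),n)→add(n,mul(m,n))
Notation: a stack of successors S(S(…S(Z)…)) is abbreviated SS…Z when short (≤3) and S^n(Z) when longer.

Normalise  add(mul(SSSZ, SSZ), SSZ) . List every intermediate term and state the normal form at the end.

  start: add(mul(SSSZ, SSZ), SSZ)
  →1  add(add(SSZ, mul(SSZ, SSZ)), SSZ)
  →2  add(S(add(SZ, mul(SSZ, SSZ))), SSZ)
  →3  S(add(add(SZ, mul(SSZ, SSZ)), SSZ))
  →4  S(add(S(add(Z, mul(SSZ, SSZ))), SSZ))
  →5  S(S(add(add(Z, mul(SSZ, SSZ)), SSZ)))
  →6  S(S(add(mul(SSZ, SSZ), SSZ)))
  →7  S(S(add(add(SSZ, mul(SZ, SSZ)), SSZ)))
  →8  S(S(add(S(add(SZ, mul(SZ, SSZ))), SSZ)))
  →9  S(S(S(add(add(SZ, mul(SZ, SSZ)), SSZ))))
  →10  S(S(S(add(S(add(Z, mul(SZ, SSZ))), SSZ))))
  →11  S(S(S(S(add(add(Z, mul(SZ, SSZ)), SSZ)))))
  →12  S(S(S(S(add(mul(SZ, SSZ), SSZ)))))
  →13  S(S(S(S(add(add(SSZ, mul(Z, SSZ)), SSZ)))))
  →14  S(S(S(S(add(S(add(SZ, mul(Z, SSZ))), SSZ)))))
  →15  S(S(S(S(S(add(add(SZ, mul(Z, SSZ)), SSZ))))))
  →16  S(S(S(S(S(add(S(add(Z, mul(Z, SSZ))), SSZ))))))
  →17  S(S(S(S(S(S(add(add(Z, mul(Z, SSZ)), SSZ)))))))
  →18  S(S(S(S(S(S(add(mul(Z, SSZ), SSZ)))))))
  →19  S(S(S(S(S(S(add(Z, SSZ)))))))
  →20  S^8(Z)

Answer: normal form = S^8(Z)  (in 20 steps)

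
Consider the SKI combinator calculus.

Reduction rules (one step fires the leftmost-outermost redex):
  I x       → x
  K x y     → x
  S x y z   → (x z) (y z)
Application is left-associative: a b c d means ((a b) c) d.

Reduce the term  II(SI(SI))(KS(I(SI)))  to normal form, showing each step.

Answer: normal form = S(SIS)  (in 6 steps)

Derivation:
  start: II(SI(SI))(KS(I(SI)))
  step 1: I(SI(SI))(KS(I(SI)))
  step 2: SI(SI)(KS(I(SI)))
  step 3: I(KS(I(SI)))(SI(KS(I(SI))))
  step 4: KS(I(SI))(SI(KS(I(SI))))
  step 5: S(SI(KS(I(SI))))
  step 6: S(SIS)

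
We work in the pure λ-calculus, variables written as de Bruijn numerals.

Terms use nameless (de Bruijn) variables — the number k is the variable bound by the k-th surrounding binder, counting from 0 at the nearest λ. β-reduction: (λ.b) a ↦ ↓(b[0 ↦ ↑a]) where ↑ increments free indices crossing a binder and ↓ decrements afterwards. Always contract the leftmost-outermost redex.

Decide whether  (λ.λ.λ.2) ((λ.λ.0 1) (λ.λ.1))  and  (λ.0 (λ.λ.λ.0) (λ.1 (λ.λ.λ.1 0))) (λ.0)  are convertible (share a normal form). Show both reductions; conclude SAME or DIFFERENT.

Answer: DIFFERENT — A ⇓ λ.λ.λ.0 (λ.λ.1), B ⇓ λ.λ.0

Derivation:
Term A:
  start: (λ.λ.λ.2) ((λ.λ.0 1) (λ.λ.1))
  step 1: λ.λ.(λ.λ.0 1) (λ.λ.1)
  step 2: λ.λ.λ.0 (λ.λ.1)

Term B:
  start: (λ.0 (λ.λ.λ.0) (λ.1 (λ.λ.λ.1 0))) (λ.0)
  step 1: (λ.0) (λ.λ.λ.0) (λ.(λ.0) (λ.λ.λ.1 0))
  step 2: (λ.λ.λ.0) (λ.(λ.0) (λ.λ.λ.1 0))
  step 3: λ.λ.0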